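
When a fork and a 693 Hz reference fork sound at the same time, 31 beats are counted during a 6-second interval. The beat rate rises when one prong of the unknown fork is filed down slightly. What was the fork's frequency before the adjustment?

Beat frequency = 31/6 = 5.1667 Hz.
|f − 693| = 5.1667, so the fork was at either 687.8333 Hz or 698.1667 Hz.
Filing a prong removes mass and raises the fork's frequency; the adjustment raises the fork's frequency.
The beat rate rose, so the adjustment moved the fork further from 693 Hz — it was already above the reference.

698.1667 Hz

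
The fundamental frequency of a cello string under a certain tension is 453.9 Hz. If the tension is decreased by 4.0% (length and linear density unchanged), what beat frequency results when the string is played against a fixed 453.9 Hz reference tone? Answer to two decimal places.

9.17 Hz

For a string, f ∝ √T, so the new frequency is 453.9·√0.960 = 444.7294 Hz.
f_beat = |444.7294 − 453.9| = 9.17 Hz.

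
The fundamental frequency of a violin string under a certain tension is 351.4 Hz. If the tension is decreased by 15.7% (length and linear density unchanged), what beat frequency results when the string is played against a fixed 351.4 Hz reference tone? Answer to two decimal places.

28.76 Hz

For a string, f ∝ √T, so the new frequency is 351.4·√0.843 = 322.6380 Hz.
f_beat = |322.6380 − 351.4| = 28.76 Hz.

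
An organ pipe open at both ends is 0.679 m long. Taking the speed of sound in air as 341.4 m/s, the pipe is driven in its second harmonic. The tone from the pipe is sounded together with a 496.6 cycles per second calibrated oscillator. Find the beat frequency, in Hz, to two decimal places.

6.20 Hz

Open pipe: f_n = n·v/(2L) = 2·341.4/(2·0.679) = 502.7982 Hz.
f_beat = |502.7982 − 496.6| = 6.20 Hz.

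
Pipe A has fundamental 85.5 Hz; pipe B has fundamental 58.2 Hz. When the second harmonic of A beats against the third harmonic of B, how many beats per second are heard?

Second harmonic of the first: 2·85.5 = 171.0 Hz.
Third harmonic of the second: 3·58.2 = 174.6 Hz.
f_beat = |171.0 − 174.6| = 3.6 Hz.

3.6 Hz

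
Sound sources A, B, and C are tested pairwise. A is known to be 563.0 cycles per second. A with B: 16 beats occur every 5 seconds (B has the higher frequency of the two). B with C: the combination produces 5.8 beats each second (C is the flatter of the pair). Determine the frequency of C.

560.4 Hz

A–B: Beat frequency = 16/5 = 3.2 Hz.
B is above A, so f_B = 563.0 + 3.2 = 566.2 Hz.
C is below B, so f_C = 566.2 − 5.8 = 560.4 Hz.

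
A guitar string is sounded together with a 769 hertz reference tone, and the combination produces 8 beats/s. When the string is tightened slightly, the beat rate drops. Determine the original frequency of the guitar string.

761 Hz

|f − 769| = 8, so the guitar string was at either 761 Hz or 777 Hz.
Increasing tension raises a string's frequency; the adjustment raises the guitar string's frequency.
The beat rate fell, so the adjustment moved the guitar string toward 769 Hz — it must have started below the reference.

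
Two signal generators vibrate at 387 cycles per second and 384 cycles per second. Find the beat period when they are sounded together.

f_beat = |387 − 384| = 3 Hz.
Beat period T = 1 / f_beat = 1 / 3 s.

0.333 s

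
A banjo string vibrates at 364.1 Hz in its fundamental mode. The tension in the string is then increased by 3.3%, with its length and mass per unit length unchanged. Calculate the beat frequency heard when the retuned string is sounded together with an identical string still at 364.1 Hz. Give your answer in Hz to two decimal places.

5.96 Hz

For a string, f ∝ √T, so the new frequency is 364.1·√1.033 = 370.0589 Hz.
f_beat = |370.0589 − 364.1| = 5.96 Hz.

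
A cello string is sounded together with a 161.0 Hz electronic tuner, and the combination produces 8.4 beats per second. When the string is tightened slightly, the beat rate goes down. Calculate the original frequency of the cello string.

|f − 161.0| = 8.4, so the cello string was at either 152.6 Hz or 169.4 Hz.
Increasing tension raises a string's frequency; the adjustment raises the cello string's frequency.
The beat rate fell, so the adjustment moved the cello string toward 161.0 Hz — it must have started below the reference.

152.6 Hz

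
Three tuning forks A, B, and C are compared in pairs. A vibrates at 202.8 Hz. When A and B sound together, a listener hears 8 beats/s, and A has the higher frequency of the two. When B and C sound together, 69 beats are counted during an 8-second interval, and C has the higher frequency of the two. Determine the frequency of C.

B is below A, so f_B = 202.8 − 8 = 194.8 Hz.
B–C: Beat frequency = 69/8 = 8.625 Hz.
C is above B, so f_C = 194.8 + 8.625 = 203.425 Hz.

203.425 Hz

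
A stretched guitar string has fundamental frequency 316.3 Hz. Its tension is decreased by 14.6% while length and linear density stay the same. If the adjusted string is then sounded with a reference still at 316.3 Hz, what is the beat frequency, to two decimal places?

For a string, f ∝ √T, so the new frequency is 316.3·√0.854 = 292.2995 Hz.
f_beat = |292.2995 − 316.3| = 24.00 Hz.

24.00 Hz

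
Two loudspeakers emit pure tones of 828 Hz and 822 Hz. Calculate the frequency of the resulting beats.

6 Hz

f_beat = |f₁ − f₂|.
|828 − 822| = 6 Hz.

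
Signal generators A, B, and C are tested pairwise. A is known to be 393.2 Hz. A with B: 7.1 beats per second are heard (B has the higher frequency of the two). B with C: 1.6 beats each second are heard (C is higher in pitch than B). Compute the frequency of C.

B is above A, so f_B = 393.2 + 7.1 = 400.3 Hz.
C is above B, so f_C = 400.3 + 1.6 = 401.9 Hz.

401.9 Hz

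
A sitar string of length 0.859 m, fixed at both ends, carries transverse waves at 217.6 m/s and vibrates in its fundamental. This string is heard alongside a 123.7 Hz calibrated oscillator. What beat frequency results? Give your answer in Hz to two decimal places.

2.96 Hz

For a string fixed at both ends, f_n = n·v/(2L) = 1·217.6/(2·0.859) = 126.6589 Hz.
f_beat = |126.6589 − 123.7| = 2.96 Hz.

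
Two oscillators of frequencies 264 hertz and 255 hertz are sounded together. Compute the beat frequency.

Beats arise from superposition of two nearby frequencies; the beat rate is |f₁ − f₂|.
|264 − 255| = 9 Hz.

9 Hz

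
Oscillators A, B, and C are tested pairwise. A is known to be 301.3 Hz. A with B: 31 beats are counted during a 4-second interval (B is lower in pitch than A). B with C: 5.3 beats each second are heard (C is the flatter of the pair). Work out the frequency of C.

A–B: Beat frequency = 31/4 = 7.75 Hz.
B is below A, so f_B = 301.3 − 7.75 = 293.55 Hz.
C is below B, so f_C = 293.55 − 5.3 = 288.25 Hz.

288.25 Hz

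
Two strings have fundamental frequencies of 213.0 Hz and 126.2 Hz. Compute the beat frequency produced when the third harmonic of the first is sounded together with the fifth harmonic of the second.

Third harmonic of the first: 3·213.0 = 639.0 Hz.
Fifth harmonic of the second: 5·126.2 = 631.0 Hz.
f_beat = |639.0 − 631.0| = 8.0 Hz.

8.0 Hz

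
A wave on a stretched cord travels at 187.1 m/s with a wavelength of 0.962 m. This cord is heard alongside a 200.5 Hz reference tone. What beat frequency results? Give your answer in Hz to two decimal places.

Source frequency f = v/λ = 187.1/0.962 = 194.4906 Hz.
f_beat = |194.4906 − 200.5| = 6.01 Hz.

6.01 Hz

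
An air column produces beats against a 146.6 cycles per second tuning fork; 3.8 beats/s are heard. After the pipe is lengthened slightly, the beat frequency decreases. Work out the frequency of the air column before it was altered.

|f − 146.6| = 3.8, so the air column was at either 142.8 Hz or 150.4 Hz.
A longer pipe has a lower fundamental; the adjustment lowers the air column's frequency.
The beat rate fell, so the adjustment moved the air column toward 146.6 Hz — it must have started above the reference.

150.4 Hz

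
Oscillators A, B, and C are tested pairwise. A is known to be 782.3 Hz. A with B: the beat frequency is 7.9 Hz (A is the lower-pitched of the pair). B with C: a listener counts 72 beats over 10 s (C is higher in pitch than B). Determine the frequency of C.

797.4 Hz

B is above A, so f_B = 782.3 + 7.9 = 790.2 Hz.
B–C: Beat frequency = 72/10 = 7.2 Hz.
C is above B, so f_C = 790.2 + 7.2 = 797.4 Hz.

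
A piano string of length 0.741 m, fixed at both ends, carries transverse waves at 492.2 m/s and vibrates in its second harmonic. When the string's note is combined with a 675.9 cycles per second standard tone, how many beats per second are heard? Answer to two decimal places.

For a string fixed at both ends, f_n = n·v/(2L) = 2·492.2/(2·0.741) = 664.2375 Hz.
f_beat = |664.2375 − 675.9| = 11.66 Hz.

11.66 Hz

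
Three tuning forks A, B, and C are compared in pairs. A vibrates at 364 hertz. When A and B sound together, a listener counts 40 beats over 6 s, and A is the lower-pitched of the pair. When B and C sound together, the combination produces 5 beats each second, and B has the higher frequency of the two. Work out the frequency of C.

365.6667 Hz

A–B: Beat frequency = 40/6 = 6.6667 Hz.
B is above A, so f_B = 364 + 6.6667 = 370.6667 Hz.
C is below B, so f_C = 370.6667 − 5 = 365.6667 Hz.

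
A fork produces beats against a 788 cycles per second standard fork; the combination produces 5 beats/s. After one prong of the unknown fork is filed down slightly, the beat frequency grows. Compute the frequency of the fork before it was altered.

793 Hz

|f − 788| = 5, so the fork was at either 783 Hz or 793 Hz.
Filing a prong removes mass and raises the fork's frequency; the adjustment raises the fork's frequency.
The beat rate rose, so the adjustment moved the fork further from 788 Hz — it was already above the reference.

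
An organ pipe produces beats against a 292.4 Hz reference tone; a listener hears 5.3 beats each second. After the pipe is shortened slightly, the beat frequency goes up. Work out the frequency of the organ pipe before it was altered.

|f − 292.4| = 5.3, so the organ pipe was at either 287.1 Hz or 297.7 Hz.
A shorter pipe has a higher fundamental; the adjustment raises the organ pipe's frequency.
The beat rate rose, so the adjustment moved the organ pipe further from 292.4 Hz — it was already above the reference.

297.7 Hz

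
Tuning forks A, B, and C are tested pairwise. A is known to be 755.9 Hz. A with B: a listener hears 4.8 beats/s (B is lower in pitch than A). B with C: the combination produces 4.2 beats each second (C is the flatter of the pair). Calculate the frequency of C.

746.9 Hz

B is below A, so f_B = 755.9 − 4.8 = 751.1 Hz.
C is below B, so f_C = 751.1 − 4.2 = 746.9 Hz.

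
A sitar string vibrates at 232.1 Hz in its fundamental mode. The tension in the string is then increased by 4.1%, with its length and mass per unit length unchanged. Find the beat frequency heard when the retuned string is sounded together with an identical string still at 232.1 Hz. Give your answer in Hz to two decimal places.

For a string, f ∝ √T, so the new frequency is 232.1·√1.041 = 236.8103 Hz.
f_beat = |236.8103 − 232.1| = 4.71 Hz.

4.71 Hz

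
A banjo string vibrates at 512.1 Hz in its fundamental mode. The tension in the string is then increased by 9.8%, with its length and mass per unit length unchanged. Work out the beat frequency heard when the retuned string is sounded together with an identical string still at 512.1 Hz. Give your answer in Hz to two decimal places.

For a string, f ∝ √T, so the new frequency is 512.1·√1.098 = 536.6065 Hz.
f_beat = |536.6065 − 512.1| = 24.51 Hz.

24.51 Hz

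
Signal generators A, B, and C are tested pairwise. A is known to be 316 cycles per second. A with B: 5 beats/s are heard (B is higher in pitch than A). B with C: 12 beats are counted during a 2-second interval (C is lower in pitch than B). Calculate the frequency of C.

B is above A, so f_B = 316 + 5 = 321 Hz.
B–C: Beat frequency = 12/2 = 6 Hz.
C is below B, so f_C = 321 − 6 = 315 Hz.

315 Hz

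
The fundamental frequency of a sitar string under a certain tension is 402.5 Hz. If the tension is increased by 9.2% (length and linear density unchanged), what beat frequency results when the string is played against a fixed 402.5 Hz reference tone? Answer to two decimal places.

18.11 Hz

For a string, f ∝ √T, so the new frequency is 402.5·√1.092 = 420.6077 Hz.
f_beat = |420.6077 − 402.5| = 18.11 Hz.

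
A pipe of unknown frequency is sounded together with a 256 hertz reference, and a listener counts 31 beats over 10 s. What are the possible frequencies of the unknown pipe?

Beat frequency = 31/10 = 3.1 Hz.
|f − 256| = 3.1, so f = 256 ± 3.1.

252.9 Hz or 259.1 Hz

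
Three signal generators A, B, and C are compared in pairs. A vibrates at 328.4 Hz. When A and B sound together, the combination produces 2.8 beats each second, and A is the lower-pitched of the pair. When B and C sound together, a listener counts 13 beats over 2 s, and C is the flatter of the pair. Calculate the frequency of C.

B is above A, so f_B = 328.4 + 2.8 = 331.2 Hz.
B–C: Beat frequency = 13/2 = 6.5 Hz.
C is below B, so f_C = 331.2 − 6.5 = 324.7 Hz.

324.7 Hz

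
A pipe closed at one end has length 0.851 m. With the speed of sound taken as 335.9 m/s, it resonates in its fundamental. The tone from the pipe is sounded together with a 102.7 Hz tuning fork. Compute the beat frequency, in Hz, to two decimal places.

4.02 Hz

Closed pipe (odd harmonics): f_n = n·v/(4L) = 1·335.9/(4·0.851) = 98.6780 Hz.
f_beat = |98.6780 − 102.7| = 4.02 Hz.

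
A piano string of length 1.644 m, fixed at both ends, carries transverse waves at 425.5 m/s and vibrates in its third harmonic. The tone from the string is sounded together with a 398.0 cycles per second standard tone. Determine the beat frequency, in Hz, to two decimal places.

9.77 Hz

For a string fixed at both ends, f_n = n·v/(2L) = 3·425.5/(2·1.644) = 388.2299 Hz.
f_beat = |388.2299 − 398.0| = 9.77 Hz.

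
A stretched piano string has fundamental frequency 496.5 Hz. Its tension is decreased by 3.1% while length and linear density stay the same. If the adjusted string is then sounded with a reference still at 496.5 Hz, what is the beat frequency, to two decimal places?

7.76 Hz

For a string, f ∝ √T, so the new frequency is 496.5·√0.969 = 488.7437 Hz.
f_beat = |488.7437 − 496.5| = 7.76 Hz.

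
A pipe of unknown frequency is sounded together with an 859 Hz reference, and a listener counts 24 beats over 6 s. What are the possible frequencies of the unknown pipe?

Beat frequency = 24/6 = 4 Hz.
|f − 859| = 4, so f = 859 ± 4.

855 Hz or 863 Hz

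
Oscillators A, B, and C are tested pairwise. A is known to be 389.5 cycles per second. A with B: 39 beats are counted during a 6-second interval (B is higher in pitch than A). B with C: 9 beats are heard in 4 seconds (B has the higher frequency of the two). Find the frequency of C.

A–B: Beat frequency = 39/6 = 6.5 Hz.
B is above A, so f_B = 389.5 + 6.5 = 396 Hz.
B–C: Beat frequency = 9/4 = 2.25 Hz.
C is below B, so f_C = 396 − 2.25 = 393.75 Hz.

393.75 Hz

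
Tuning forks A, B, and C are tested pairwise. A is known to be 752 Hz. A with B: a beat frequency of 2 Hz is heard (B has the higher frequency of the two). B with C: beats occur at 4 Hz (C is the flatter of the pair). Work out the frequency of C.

750 Hz

B is above A, so f_B = 752 + 2 = 754 Hz.
C is below B, so f_C = 754 − 4 = 750 Hz.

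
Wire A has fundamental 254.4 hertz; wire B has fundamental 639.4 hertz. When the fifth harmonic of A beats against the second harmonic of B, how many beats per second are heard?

Fifth harmonic of the first: 5·254.4 = 1272.0 Hz.
Second harmonic of the second: 2·639.4 = 1278.8 Hz.
f_beat = |1272.0 − 1278.8| = 6.8 Hz.

6.8 Hz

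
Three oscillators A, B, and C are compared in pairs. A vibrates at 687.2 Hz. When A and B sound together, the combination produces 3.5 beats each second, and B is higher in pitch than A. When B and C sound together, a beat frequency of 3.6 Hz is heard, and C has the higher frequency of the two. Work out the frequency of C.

B is above A, so f_B = 687.2 + 3.5 = 690.7 Hz.
C is above B, so f_C = 690.7 + 3.6 = 694.3 Hz.

694.3 Hz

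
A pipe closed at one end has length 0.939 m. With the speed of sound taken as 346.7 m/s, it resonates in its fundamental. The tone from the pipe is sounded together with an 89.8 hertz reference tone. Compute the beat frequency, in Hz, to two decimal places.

Closed pipe (odd harmonics): f_n = n·v/(4L) = 1·346.7/(4·0.939) = 92.3056 Hz.
f_beat = |92.3056 − 89.8| = 2.51 Hz.

2.51 Hz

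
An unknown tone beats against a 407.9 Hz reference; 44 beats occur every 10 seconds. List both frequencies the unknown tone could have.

Beat frequency = 44/10 = 4.4 Hz.
|f − 407.9| = 4.4, so f = 407.9 ± 4.4.

403.5 Hz or 412.3 Hz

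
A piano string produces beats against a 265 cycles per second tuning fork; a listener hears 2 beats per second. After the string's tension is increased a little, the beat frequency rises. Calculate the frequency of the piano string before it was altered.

|f − 265| = 2, so the piano string was at either 263 Hz or 267 Hz.
Higher tension means higher frequency; the adjustment raises the piano string's frequency.
The beat rate rose, so the adjustment moved the piano string further from 265 Hz — it was already above the reference.

267 Hz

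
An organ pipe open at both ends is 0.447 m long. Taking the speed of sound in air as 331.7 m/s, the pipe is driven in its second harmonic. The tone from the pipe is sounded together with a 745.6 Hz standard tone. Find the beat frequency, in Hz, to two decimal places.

Open pipe: f_n = n·v/(2L) = 2·331.7/(2·0.447) = 742.0582 Hz.
f_beat = |742.0582 − 745.6| = 3.54 Hz.

3.54 Hz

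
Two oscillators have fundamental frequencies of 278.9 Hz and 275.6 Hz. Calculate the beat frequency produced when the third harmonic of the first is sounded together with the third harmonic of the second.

9.9 Hz

Third harmonic of the first: 3·278.9 = 836.7 Hz.
Third harmonic of the second: 3·275.6 = 826.8 Hz.
f_beat = |836.7 − 826.8| = 9.9 Hz.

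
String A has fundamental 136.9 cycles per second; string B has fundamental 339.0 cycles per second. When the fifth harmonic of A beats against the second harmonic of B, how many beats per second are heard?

6.5 Hz

Fifth harmonic of the first: 5·136.9 = 684.5 Hz.
Second harmonic of the second: 2·339.0 = 678.0 Hz.
f_beat = |684.5 − 678.0| = 6.5 Hz.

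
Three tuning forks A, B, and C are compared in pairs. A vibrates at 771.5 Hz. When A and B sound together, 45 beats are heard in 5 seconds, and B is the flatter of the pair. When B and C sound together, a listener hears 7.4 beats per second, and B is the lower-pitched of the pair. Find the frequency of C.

769.9 Hz

A–B: Beat frequency = 45/5 = 9 Hz.
B is below A, so f_B = 771.5 − 9 = 762.5 Hz.
C is above B, so f_C = 762.5 + 7.4 = 769.9 Hz.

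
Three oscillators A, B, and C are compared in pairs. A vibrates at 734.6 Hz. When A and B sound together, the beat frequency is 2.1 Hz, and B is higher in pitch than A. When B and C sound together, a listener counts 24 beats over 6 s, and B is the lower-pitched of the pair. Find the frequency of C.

B is above A, so f_B = 734.6 + 2.1 = 736.7 Hz.
B–C: Beat frequency = 24/6 = 4 Hz.
C is above B, so f_C = 736.7 + 4 = 740.7 Hz.

740.7 Hz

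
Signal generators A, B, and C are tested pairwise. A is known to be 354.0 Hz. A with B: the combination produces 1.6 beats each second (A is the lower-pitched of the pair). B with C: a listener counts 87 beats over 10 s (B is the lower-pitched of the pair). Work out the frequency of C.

364.3 Hz

B is above A, so f_B = 354.0 + 1.6 = 355.6 Hz.
B–C: Beat frequency = 87/10 = 8.7 Hz.
C is above B, so f_C = 355.6 + 8.7 = 364.3 Hz.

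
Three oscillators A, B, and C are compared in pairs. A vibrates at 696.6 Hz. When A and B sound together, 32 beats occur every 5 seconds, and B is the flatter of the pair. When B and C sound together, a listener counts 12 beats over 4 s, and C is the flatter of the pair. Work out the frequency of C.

687.2 Hz

A–B: Beat frequency = 32/5 = 6.4 Hz.
B is below A, so f_B = 696.6 − 6.4 = 690.2 Hz.
B–C: Beat frequency = 12/4 = 3 Hz.
C is below B, so f_C = 690.2 − 3 = 687.2 Hz.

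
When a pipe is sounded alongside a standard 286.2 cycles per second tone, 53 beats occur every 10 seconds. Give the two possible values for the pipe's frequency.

280.9 Hz or 291.5 Hz

Beat frequency = 53/10 = 5.3 Hz.
|f − 286.2| = 5.3, so f = 286.2 ± 5.3.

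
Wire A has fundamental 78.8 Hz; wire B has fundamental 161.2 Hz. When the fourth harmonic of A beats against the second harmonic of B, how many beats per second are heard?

7.2 Hz

Fourth harmonic of the first: 4·78.8 = 315.2 Hz.
Second harmonic of the second: 2·161.2 = 322.4 Hz.
f_beat = |315.2 − 322.4| = 7.2 Hz.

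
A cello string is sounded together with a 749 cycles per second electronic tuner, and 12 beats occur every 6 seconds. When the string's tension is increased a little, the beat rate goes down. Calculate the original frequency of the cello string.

Beat frequency = 12/6 = 2 Hz.
|f − 749| = 2, so the cello string was at either 747 Hz or 751 Hz.
Higher tension means higher frequency; the adjustment raises the cello string's frequency.
The beat rate fell, so the adjustment moved the cello string toward 749 Hz — it must have started below the reference.

747 Hz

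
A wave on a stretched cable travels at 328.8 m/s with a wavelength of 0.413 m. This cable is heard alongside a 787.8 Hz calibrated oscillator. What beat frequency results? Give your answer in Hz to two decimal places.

Source frequency f = v/λ = 328.8/0.413 = 796.1259 Hz.
f_beat = |796.1259 − 787.8| = 8.33 Hz.

8.33 Hz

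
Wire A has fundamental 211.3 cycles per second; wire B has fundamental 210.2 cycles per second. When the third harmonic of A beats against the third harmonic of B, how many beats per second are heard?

3.3 Hz

Third harmonic of the first: 3·211.3 = 633.9 Hz.
Third harmonic of the second: 3·210.2 = 630.6 Hz.
f_beat = |633.9 − 630.6| = 3.3 Hz.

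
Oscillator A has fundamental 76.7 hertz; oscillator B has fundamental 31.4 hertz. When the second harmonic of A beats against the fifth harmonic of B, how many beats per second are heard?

3.6 Hz

Second harmonic of the first: 2·76.7 = 153.4 Hz.
Fifth harmonic of the second: 5·31.4 = 157.0 Hz.
f_beat = |153.4 − 157.0| = 3.6 Hz.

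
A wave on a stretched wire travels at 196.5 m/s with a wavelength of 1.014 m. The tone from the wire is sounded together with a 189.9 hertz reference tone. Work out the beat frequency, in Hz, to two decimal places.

3.89 Hz

Source frequency f = v/λ = 196.5/1.014 = 193.7870 Hz.
f_beat = |193.7870 − 189.9| = 3.89 Hz.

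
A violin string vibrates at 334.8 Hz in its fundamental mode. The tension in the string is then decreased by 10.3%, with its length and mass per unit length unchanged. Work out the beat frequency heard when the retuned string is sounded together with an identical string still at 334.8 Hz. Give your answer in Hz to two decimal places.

17.71 Hz

For a string, f ∝ √T, so the new frequency is 334.8·√0.897 = 317.0894 Hz.
f_beat = |317.0894 − 334.8| = 17.71 Hz.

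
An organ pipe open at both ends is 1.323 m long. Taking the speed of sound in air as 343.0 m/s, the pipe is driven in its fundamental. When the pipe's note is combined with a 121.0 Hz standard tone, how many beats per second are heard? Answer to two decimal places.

8.63 Hz

Open pipe: f_n = n·v/(2L) = 1·343.0/(2·1.323) = 129.6296 Hz.
f_beat = |129.6296 − 121.0| = 8.63 Hz.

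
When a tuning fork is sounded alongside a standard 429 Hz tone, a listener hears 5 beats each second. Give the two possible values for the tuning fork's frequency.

424 Hz or 434 Hz

|f − 429| = 5, so f = 429 ± 5.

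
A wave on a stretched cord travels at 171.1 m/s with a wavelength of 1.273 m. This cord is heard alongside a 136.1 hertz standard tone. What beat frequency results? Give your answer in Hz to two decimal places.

1.69 Hz

Source frequency f = v/λ = 171.1/1.273 = 134.4069 Hz.
f_beat = |134.4069 − 136.1| = 1.69 Hz.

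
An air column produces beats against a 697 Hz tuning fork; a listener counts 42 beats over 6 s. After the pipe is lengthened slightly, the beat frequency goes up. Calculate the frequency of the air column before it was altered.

Beat frequency = 42/6 = 7 Hz.
|f − 697| = 7, so the air column was at either 690 Hz or 704 Hz.
A longer pipe has a lower fundamental; the adjustment lowers the air column's frequency.
The beat rate rose, so the adjustment moved the air column further from 697 Hz — it was already below the reference.

690 Hz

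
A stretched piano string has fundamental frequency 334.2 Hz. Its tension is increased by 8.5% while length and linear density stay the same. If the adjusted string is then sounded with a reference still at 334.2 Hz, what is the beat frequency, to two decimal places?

For a string, f ∝ √T, so the new frequency is 334.2·√1.085 = 348.1139 Hz.
f_beat = |348.1139 − 334.2| = 13.91 Hz.

13.91 Hz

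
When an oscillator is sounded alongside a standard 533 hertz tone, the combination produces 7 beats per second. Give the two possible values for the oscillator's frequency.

526 Hz or 540 Hz

|f − 533| = 7, so f = 533 ± 7.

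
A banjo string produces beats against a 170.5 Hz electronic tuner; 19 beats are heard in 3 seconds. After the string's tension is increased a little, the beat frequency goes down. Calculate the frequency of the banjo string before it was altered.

164.1667 Hz

Beat frequency = 19/3 = 6.3333 Hz.
|f − 170.5| = 6.3333, so the banjo string was at either 164.1667 Hz or 176.8333 Hz.
Higher tension means higher frequency; the adjustment raises the banjo string's frequency.
The beat rate fell, so the adjustment moved the banjo string toward 170.5 Hz — it must have started below the reference.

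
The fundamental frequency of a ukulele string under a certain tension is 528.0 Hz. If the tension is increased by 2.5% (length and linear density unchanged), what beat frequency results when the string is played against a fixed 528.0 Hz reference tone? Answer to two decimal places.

6.56 Hz

For a string, f ∝ √T, so the new frequency is 528.0·√1.025 = 534.5593 Hz.
f_beat = |534.5593 − 528.0| = 6.56 Hz.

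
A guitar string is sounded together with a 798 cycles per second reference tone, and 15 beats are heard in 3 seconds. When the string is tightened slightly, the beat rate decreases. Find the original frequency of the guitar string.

Beat frequency = 15/3 = 5 Hz.
|f − 798| = 5, so the guitar string was at either 793 Hz or 803 Hz.
Increasing tension raises a string's frequency; the adjustment raises the guitar string's frequency.
The beat rate fell, so the adjustment moved the guitar string toward 798 Hz — it must have started below the reference.

793 Hz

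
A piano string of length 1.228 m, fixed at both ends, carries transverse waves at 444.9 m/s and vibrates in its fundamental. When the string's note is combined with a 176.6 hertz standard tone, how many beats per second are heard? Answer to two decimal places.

For a string fixed at both ends, f_n = n·v/(2L) = 1·444.9/(2·1.228) = 181.1482 Hz.
f_beat = |181.1482 − 176.6| = 4.55 Hz.

4.55 Hz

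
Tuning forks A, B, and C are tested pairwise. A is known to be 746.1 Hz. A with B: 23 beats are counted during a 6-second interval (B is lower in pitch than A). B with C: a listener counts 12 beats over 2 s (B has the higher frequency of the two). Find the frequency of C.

736.2667 Hz

A–B: Beat frequency = 23/6 = 3.8333 Hz.
B is below A, so f_B = 746.1 − 3.8333 = 742.2667 Hz.
B–C: Beat frequency = 12/2 = 6 Hz.
C is below B, so f_C = 742.2667 − 6 = 736.2667 Hz.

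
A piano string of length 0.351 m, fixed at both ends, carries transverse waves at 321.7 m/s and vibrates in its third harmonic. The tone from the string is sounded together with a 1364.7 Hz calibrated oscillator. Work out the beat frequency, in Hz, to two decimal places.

10.09 Hz

For a string fixed at both ends, f_n = n·v/(2L) = 3·321.7/(2·0.351) = 1374.7863 Hz.
f_beat = |1374.7863 − 1364.7| = 10.09 Hz.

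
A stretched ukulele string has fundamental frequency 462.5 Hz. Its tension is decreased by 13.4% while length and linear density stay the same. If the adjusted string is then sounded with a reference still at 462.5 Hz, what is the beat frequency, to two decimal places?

32.10 Hz

For a string, f ∝ √T, so the new frequency is 462.5·√0.866 = 430.3984 Hz.
f_beat = |430.3984 − 462.5| = 32.10 Hz.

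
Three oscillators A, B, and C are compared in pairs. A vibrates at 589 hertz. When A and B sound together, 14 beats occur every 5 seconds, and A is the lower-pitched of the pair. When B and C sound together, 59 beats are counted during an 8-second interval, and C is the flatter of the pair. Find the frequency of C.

584.425 Hz

A–B: Beat frequency = 14/5 = 2.8 Hz.
B is above A, so f_B = 589 + 2.8 = 591.8 Hz.
B–C: Beat frequency = 59/8 = 7.375 Hz.
C is below B, so f_C = 591.8 − 7.375 = 584.425 Hz.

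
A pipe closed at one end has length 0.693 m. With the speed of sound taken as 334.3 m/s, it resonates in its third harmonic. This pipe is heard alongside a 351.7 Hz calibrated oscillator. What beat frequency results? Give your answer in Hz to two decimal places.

10.10 Hz

Closed pipe (odd harmonics): f_n = n·v/(4L) = 3·334.3/(4·0.693) = 361.7965 Hz.
f_beat = |361.7965 − 351.7| = 10.10 Hz.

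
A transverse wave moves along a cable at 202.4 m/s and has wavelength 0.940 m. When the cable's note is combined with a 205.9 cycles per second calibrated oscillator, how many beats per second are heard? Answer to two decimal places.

9.42 Hz

Source frequency f = v/λ = 202.4/0.940 = 215.3191 Hz.
f_beat = |215.3191 − 205.9| = 9.42 Hz.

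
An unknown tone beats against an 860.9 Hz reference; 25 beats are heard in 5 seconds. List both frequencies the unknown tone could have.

Beat frequency = 25/5 = 5 Hz.
|f − 860.9| = 5, so f = 860.9 ± 5.

855.9 Hz or 865.9 Hz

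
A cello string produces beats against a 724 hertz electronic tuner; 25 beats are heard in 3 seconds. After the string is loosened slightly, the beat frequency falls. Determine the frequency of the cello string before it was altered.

732.3333 Hz

Beat frequency = 25/3 = 8.3333 Hz.
|f − 724| = 8.3333, so the cello string was at either 715.6667 Hz or 732.3333 Hz.
Reducing tension lowers a string's frequency; the adjustment lowers the cello string's frequency.
The beat rate fell, so the adjustment moved the cello string toward 724 Hz — it must have started above the reference.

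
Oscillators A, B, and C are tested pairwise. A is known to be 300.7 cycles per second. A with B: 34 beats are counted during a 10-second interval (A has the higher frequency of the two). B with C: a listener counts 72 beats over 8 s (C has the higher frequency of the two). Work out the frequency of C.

A–B: Beat frequency = 34/10 = 3.4 Hz.
B is below A, so f_B = 300.7 − 3.4 = 297.3 Hz.
B–C: Beat frequency = 72/8 = 9 Hz.
C is above B, so f_C = 297.3 + 9 = 306.3 Hz.

306.3 Hz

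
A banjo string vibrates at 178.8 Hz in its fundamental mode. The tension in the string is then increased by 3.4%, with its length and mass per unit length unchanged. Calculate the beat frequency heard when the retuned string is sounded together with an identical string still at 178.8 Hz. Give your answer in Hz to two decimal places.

For a string, f ∝ √T, so the new frequency is 178.8·√1.034 = 181.8142 Hz.
f_beat = |181.8142 − 178.8| = 3.01 Hz.

3.01 Hz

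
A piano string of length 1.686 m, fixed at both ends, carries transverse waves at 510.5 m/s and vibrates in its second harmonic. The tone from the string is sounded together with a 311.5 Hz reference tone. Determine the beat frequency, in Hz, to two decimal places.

8.71 Hz

For a string fixed at both ends, f_n = n·v/(2L) = 2·510.5/(2·1.686) = 302.7877 Hz.
f_beat = |302.7877 − 311.5| = 8.71 Hz.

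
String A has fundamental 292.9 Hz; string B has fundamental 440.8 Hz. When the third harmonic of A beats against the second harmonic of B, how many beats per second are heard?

2.9 Hz

Third harmonic of the first: 3·292.9 = 878.7 Hz.
Second harmonic of the second: 2·440.8 = 881.6 Hz.
f_beat = |878.7 − 881.6| = 2.9 Hz.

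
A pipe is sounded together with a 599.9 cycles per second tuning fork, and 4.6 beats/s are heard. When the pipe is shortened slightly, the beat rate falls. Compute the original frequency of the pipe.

|f − 599.9| = 4.6, so the pipe was at either 595.3 Hz or 604.5 Hz.
A shorter pipe has a higher fundamental; the adjustment raises the pipe's frequency.
The beat rate fell, so the adjustment moved the pipe toward 599.9 Hz — it must have started below the reference.

595.3 Hz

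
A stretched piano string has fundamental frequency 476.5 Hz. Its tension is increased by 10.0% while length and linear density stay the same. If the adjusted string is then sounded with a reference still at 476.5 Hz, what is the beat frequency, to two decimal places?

23.26 Hz

For a string, f ∝ √T, so the new frequency is 476.5·√1.100 = 499.7574 Hz.
f_beat = |499.7574 − 476.5| = 23.26 Hz.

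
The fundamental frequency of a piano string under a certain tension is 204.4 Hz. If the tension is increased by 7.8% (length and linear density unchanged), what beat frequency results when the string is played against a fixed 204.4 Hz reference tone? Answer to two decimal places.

For a string, f ∝ √T, so the new frequency is 204.4·√1.078 = 212.2219 Hz.
f_beat = |212.2219 − 204.4| = 7.82 Hz.

7.82 Hz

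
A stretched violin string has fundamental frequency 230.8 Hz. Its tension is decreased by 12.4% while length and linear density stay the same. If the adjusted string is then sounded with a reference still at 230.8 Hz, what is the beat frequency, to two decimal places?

For a string, f ∝ √T, so the new frequency is 230.8·√0.876 = 216.0170 Hz.
f_beat = |216.0170 − 230.8| = 14.78 Hz.

14.78 Hz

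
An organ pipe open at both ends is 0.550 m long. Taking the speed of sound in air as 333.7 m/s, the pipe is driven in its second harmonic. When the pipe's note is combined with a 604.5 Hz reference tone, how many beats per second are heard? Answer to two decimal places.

2.23 Hz

Open pipe: f_n = n·v/(2L) = 2·333.7/(2·0.550) = 606.7273 Hz.
f_beat = |606.7273 − 604.5| = 2.23 Hz.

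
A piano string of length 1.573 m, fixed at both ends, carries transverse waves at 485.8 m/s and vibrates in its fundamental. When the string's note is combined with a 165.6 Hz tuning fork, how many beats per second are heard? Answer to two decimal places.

For a string fixed at both ends, f_n = n·v/(2L) = 1·485.8/(2·1.573) = 154.4183 Hz.
f_beat = |154.4183 − 165.6| = 11.18 Hz.

11.18 Hz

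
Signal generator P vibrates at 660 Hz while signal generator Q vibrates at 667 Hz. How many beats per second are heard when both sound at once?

The beat frequency equals the magnitude of the frequency difference.
|660 − 667| = 7 Hz.

7 Hz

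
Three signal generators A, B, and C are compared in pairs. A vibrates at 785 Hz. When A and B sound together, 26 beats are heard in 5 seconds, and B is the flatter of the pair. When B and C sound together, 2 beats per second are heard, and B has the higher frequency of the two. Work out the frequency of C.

A–B: Beat frequency = 26/5 = 5.2 Hz.
B is below A, so f_B = 785 − 5.2 = 779.8 Hz.
C is below B, so f_C = 779.8 − 2 = 777.8 Hz.

777.8 Hz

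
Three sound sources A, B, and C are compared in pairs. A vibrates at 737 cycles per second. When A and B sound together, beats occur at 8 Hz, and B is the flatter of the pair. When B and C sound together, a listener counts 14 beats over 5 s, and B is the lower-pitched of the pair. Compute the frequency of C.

731.8 Hz

B is below A, so f_B = 737 − 8 = 729 Hz.
B–C: Beat frequency = 14/5 = 2.8 Hz.
C is above B, so f_C = 729 + 2.8 = 731.8 Hz.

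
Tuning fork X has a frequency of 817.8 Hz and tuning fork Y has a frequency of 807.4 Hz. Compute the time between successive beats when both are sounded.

0.096 s

f_beat = |817.8 − 807.4| = 10.4 Hz.
Beat period T = 1 / f_beat = 1 / 10.4 s.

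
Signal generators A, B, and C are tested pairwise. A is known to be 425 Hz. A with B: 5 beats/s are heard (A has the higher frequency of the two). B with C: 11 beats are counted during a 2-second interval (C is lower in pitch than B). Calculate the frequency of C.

414.5 Hz

B is below A, so f_B = 425 − 5 = 420 Hz.
B–C: Beat frequency = 11/2 = 5.5 Hz.
C is below B, so f_C = 420 − 5.5 = 414.5 Hz.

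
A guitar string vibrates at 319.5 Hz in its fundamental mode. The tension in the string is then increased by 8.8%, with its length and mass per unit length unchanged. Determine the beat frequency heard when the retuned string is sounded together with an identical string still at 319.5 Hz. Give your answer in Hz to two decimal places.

13.76 Hz

For a string, f ∝ √T, so the new frequency is 319.5·√1.088 = 333.2616 Hz.
f_beat = |333.2616 − 319.5| = 13.76 Hz.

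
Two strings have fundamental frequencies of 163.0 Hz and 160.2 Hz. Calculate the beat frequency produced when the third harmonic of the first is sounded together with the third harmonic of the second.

Third harmonic of the first: 3·163.0 = 489.0 Hz.
Third harmonic of the second: 3·160.2 = 480.6 Hz.
f_beat = |489.0 − 480.6| = 8.4 Hz.

8.4 Hz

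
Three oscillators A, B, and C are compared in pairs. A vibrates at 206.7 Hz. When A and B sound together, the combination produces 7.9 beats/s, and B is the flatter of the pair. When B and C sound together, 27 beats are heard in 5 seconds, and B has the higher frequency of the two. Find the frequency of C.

B is below A, so f_B = 206.7 − 7.9 = 198.8 Hz.
B–C: Beat frequency = 27/5 = 5.4 Hz.
C is below B, so f_C = 198.8 − 5.4 = 193.4 Hz.

193.4 Hz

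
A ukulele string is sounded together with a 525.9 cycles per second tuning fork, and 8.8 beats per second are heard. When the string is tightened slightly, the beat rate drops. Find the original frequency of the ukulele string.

517.1 Hz

|f − 525.9| = 8.8, so the ukulele string was at either 517.1 Hz or 534.7 Hz.
Increasing tension raises a string's frequency; the adjustment raises the ukulele string's frequency.
The beat rate fell, so the adjustment moved the ukulele string toward 525.9 Hz — it must have started below the reference.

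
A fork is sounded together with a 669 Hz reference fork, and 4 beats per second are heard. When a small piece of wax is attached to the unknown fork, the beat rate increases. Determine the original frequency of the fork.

|f − 669| = 4, so the fork was at either 665 Hz or 673 Hz.
Loading a fork with wax lowers its frequency; the adjustment lowers the fork's frequency.
The beat rate rose, so the adjustment moved the fork further from 669 Hz — it was already below the reference.

665 Hz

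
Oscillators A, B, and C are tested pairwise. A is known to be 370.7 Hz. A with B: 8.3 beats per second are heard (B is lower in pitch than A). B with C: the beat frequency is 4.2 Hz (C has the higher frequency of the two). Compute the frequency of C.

B is below A, so f_B = 370.7 − 8.3 = 362.4 Hz.
C is above B, so f_C = 362.4 + 4.2 = 366.6 Hz.

366.6 Hz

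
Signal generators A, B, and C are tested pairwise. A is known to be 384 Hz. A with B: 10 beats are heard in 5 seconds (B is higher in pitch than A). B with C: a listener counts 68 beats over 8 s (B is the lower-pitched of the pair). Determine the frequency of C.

394.5 Hz

A–B: Beat frequency = 10/5 = 2 Hz.
B is above A, so f_B = 384 + 2 = 386 Hz.
B–C: Beat frequency = 68/8 = 8.5 Hz.
C is above B, so f_C = 386 + 8.5 = 394.5 Hz.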